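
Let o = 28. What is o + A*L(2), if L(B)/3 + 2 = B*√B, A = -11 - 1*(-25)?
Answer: -56 + 84*√2 ≈ 62.794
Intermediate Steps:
A = 14 (A = -11 + 25 = 14)
L(B) = -6 + 3*B^(3/2) (L(B) = -6 + 3*(B*√B) = -6 + 3*B^(3/2))
o + A*L(2) = 28 + 14*(-6 + 3*2^(3/2)) = 28 + 14*(-6 + 3*(2*√2)) = 28 + 14*(-6 + 6*√2) = 28 + (-84 + 84*√2) = -56 + 84*√2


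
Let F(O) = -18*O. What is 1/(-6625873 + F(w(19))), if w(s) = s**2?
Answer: -1/6632371 ≈ -1.5078e-7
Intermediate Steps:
1/(-6625873 + F(w(19))) = 1/(-6625873 - 18*19**2) = 1/(-6625873 - 18*361) = 1/(-6625873 - 6498) = 1/(-6632371) = -1/6632371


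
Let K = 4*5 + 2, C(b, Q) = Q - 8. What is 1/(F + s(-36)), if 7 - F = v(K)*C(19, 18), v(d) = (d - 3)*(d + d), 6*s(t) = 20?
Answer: -3/25049 ≈ -0.00011977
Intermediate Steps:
s(t) = 10/3 (s(t) = (⅙)*20 = 10/3)
C(b, Q) = -8 + Q
K = 22 (K = 20 + 2 = 22)
v(d) = 2*d*(-3 + d) (v(d) = (-3 + d)*(2*d) = 2*d*(-3 + d))
F = -8353 (F = 7 - 2*22*(-3 + 22)*(-8 + 18) = 7 - 2*22*19*10 = 7 - 836*10 = 7 - 1*8360 = 7 - 8360 = -8353)
1/(F + s(-36)) = 1/(-8353 + 10/3) = 1/(-25049/3) = -3/25049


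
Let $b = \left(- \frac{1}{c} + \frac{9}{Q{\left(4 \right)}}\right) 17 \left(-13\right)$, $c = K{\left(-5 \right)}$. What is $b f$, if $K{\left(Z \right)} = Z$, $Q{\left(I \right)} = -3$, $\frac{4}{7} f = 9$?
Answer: $\frac{97461}{10} \approx 9746.1$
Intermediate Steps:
$f = \frac{63}{4}$ ($f = \frac{7}{4} \cdot 9 = \frac{63}{4} \approx 15.75$)
$c = -5$
$b = \frac{3094}{5}$ ($b = \left(- \frac{1}{-5} + \frac{9}{-3}\right) 17 \left(-13\right) = \left(\left(-1\right) \left(- \frac{1}{5}\right) + 9 \left(- \frac{1}{3}\right)\right) 17 \left(-13\right) = \left(\frac{1}{5} - 3\right) 17 \left(-13\right) = \left(- \frac{14}{5}\right) 17 \left(-13\right) = \left(- \frac{238}{5}\right) \left(-13\right) = \frac{3094}{5} \approx 618.8$)
$b f = \frac{3094}{5} \cdot \frac{63}{4} = \frac{97461}{10}$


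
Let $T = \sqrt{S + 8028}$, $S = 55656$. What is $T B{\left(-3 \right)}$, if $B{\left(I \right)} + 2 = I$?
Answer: $- 30 \sqrt{1769} \approx -1261.8$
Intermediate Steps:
$T = 6 \sqrt{1769}$ ($T = \sqrt{55656 + 8028} = \sqrt{63684} = 6 \sqrt{1769} \approx 252.36$)
$B{\left(I \right)} = -2 + I$
$T B{\left(-3 \right)} = 6 \sqrt{1769} \left(-2 - 3\right) = 6 \sqrt{1769} \left(-5\right) = - 30 \sqrt{1769}$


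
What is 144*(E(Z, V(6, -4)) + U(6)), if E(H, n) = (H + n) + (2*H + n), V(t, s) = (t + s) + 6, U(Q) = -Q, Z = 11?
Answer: 6192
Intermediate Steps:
V(t, s) = 6 + s + t (V(t, s) = (s + t) + 6 = 6 + s + t)
E(H, n) = 2*n + 3*H (E(H, n) = (H + n) + (n + 2*H) = 2*n + 3*H)
144*(E(Z, V(6, -4)) + U(6)) = 144*((2*(6 - 4 + 6) + 3*11) - 1*6) = 144*((2*8 + 33) - 6) = 144*((16 + 33) - 6) = 144*(49 - 6) = 144*43 = 6192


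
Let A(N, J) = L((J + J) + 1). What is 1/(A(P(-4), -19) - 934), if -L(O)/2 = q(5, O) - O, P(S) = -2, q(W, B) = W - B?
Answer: -1/1092 ≈ -0.00091575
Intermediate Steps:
L(O) = -10 + 4*O (L(O) = -2*((5 - O) - O) = -2*(5 - 2*O) = -10 + 4*O)
A(N, J) = -6 + 8*J (A(N, J) = -10 + 4*((J + J) + 1) = -10 + 4*(2*J + 1) = -10 + 4*(1 + 2*J) = -10 + (4 + 8*J) = -6 + 8*J)
1/(A(P(-4), -19) - 934) = 1/((-6 + 8*(-19)) - 934) = 1/((-6 - 152) - 934) = 1/(-158 - 934) = 1/(-1092) = -1/1092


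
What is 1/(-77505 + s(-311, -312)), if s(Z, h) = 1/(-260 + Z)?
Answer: -571/44255356 ≈ -1.2902e-5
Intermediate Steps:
1/(-77505 + s(-311, -312)) = 1/(-77505 + 1/(-260 - 311)) = 1/(-77505 + 1/(-571)) = 1/(-77505 - 1/571) = 1/(-44255356/571) = -571/44255356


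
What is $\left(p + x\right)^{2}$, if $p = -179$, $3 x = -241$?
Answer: $\frac{605284}{9} \approx 67254.0$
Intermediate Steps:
$x = - \frac{241}{3}$ ($x = \frac{1}{3} \left(-241\right) = - \frac{241}{3} \approx -80.333$)
$\left(p + x\right)^{2} = \left(-179 - \frac{241}{3}\right)^{2} = \left(- \frac{778}{3}\right)^{2} = \frac{605284}{9}$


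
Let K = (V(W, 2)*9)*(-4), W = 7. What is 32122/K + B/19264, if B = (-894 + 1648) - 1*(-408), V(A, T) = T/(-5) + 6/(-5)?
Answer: 6906977/12384 ≈ 557.73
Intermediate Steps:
V(A, T) = -6/5 - T/5 (V(A, T) = T*(-⅕) + 6*(-⅕) = -T/5 - 6/5 = -6/5 - T/5)
B = 1162 (B = 754 + 408 = 1162)
K = 288/5 (K = ((-6/5 - ⅕*2)*9)*(-4) = ((-6/5 - ⅖)*9)*(-4) = -8/5*9*(-4) = -72/5*(-4) = 288/5 ≈ 57.600)
32122/K + B/19264 = 32122/(288/5) + 1162/19264 = 32122*(5/288) + 1162*(1/19264) = 80305/144 + 83/1376 = 6906977/12384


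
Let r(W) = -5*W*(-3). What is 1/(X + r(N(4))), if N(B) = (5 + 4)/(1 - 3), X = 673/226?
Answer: -113/7291 ≈ -0.015499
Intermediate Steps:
X = 673/226 (X = 673*(1/226) = 673/226 ≈ 2.9779)
N(B) = -9/2 (N(B) = 9/(-2) = 9*(-1/2) = -9/2)
r(W) = 15*W
1/(X + r(N(4))) = 1/(673/226 + 15*(-9/2)) = 1/(673/226 - 135/2) = 1/(-7291/113) = -113/7291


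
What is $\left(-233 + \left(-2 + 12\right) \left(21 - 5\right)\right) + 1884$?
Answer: $1811$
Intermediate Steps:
$\left(-233 + \left(-2 + 12\right) \left(21 - 5\right)\right) + 1884 = \left(-233 + 10 \cdot 16\right) + 1884 = \left(-233 + 160\right) + 1884 = -73 + 1884 = 1811$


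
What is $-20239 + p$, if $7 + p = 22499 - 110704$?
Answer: $-108451$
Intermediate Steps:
$p = -88212$ ($p = -7 + \left(22499 - 110704\right) = -7 - 88205 = -88212$)
$-20239 + p = -20239 - 88212 = -108451$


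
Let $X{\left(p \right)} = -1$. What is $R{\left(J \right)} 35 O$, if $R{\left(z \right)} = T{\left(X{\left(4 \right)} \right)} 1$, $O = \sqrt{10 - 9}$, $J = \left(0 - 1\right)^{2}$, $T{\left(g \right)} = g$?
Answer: $-35$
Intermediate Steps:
$J = 1$ ($J = \left(-1\right)^{2} = 1$)
$O = 1$ ($O = \sqrt{1} = 1$)
$R{\left(z \right)} = -1$ ($R{\left(z \right)} = \left(-1\right) 1 = -1$)
$R{\left(J \right)} 35 O = \left(-1\right) 35 \cdot 1 = \left(-35\right) 1 = -35$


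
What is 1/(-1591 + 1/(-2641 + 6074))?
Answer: -3433/5461902 ≈ -0.00062854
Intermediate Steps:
1/(-1591 + 1/(-2641 + 6074)) = 1/(-1591 + 1/3433) = 1/(-5461902/3433) = -3433/5461902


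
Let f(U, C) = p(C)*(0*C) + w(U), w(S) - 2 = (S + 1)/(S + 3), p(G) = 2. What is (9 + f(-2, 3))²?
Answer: 100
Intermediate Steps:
w(S) = 2 + (1 + S)/(3 + S) (w(S) = 2 + (S + 1)/(S + 3) = 2 + (1 + S)/(3 + S))
f(U, C) = (7 + 3*U)/(3 + U) (f(U, C) = 2*(0*C) + (7 + 3*U)/(3 + U) = 2*0 + (7 + 3*U)/(3 + U) = 0 + (7 + 3*U)/(3 + U) = (7 + 3*U)/(3 + U))
(9 + f(-2, 3))² = (9 + (7 + 3*(-2))/(3 - 2))² = (9 + (7 - 6)/1)² = (9 + 1*1)² = (9 + 1)² = 10² = 100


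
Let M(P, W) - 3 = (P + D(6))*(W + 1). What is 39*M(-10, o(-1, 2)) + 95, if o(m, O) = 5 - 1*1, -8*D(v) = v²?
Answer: -5231/2 ≈ -2615.5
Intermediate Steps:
D(v) = -v²/8
o(m, O) = 4 (o(m, O) = 5 - 1 = 4)
M(P, W) = 3 + (1 + W)*(-9/2 + P) (M(P, W) = 3 + (P - ⅛*6²)*(W + 1) = 3 + (P - ⅛*36)*(1 + W) = 3 + (P - 9/2)*(1 + W) = 3 + (-9/2 + P)*(1 + W) = 3 + (1 + W)*(-9/2 + P))
39*M(-10, o(-1, 2)) + 95 = 39*(-3/2 - 10 - 9/2*4 - 10*4) + 95 = 39*(-3/2 - 10 - 18 - 40) + 95 = 39*(-139/2) + 95 = -5421/2 + 95 = -5231/2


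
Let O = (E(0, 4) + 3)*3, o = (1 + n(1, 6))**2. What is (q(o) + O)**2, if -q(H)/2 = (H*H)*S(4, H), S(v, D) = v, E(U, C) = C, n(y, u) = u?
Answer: 368140969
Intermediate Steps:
o = 49 (o = (1 + 6)**2 = 7**2 = 49)
q(H) = -8*H**2 (q(H) = -2*H*H*4 = -2*H**2*4 = -8*H**2)
O = 21 (O = (4 + 3)*3 = 7*3 = 21)
(q(o) + O)**2 = (-8*49**2 + 21)**2 = (-8*2401 + 21)**2 = (-19208 + 21)**2 = (-19187)**2 = 368140969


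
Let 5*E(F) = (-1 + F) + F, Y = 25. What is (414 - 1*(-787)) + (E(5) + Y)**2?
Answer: 47981/25 ≈ 1919.2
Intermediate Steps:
E(F) = -1/5 + 2*F/5 (E(F) = ((-1 + F) + F)/5 = (-1 + 2*F)/5 = -1/5 + 2*F/5)
(414 - 1*(-787)) + (E(5) + Y)**2 = (414 - 1*(-787)) + ((-1/5 + (2/5)*5) + 25)**2 = (414 + 787) + ((-1/5 + 2) + 25)**2 = 1201 + (9/5 + 25)**2 = 1201 + (134/5)**2 = 1201 + 17956/25 = 47981/25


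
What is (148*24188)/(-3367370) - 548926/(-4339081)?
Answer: -184928504826/197449880905 ≈ -0.93658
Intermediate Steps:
(148*24188)/(-3367370) - 548926/(-4339081) = 3579824*(-1/3367370) - 548926*(-1/4339081) = -48376/45505 + 548926/4339081 = -184928504826/197449880905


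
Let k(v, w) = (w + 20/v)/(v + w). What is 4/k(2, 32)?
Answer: 68/21 ≈ 3.2381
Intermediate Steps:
k(v, w) = (w + 20/v)/(v + w)
4/k(2, 32) = 4/(((20 + 2*32)/(2*(2 + 32)))) = 4/(((½)*(20 + 64)/34)) = 4/(((½)*(1/34)*84)) = 4/(21/17) = 4*(17/21) = 68/21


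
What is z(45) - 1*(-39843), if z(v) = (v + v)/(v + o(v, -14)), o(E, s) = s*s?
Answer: 9602253/241 ≈ 39843.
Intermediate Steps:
o(E, s) = s²
z(v) = 2*v/(196 + v) (z(v) = (v + v)/(v + (-14)²) = (2*v)/(v + 196) = (2*v)/(196 + v) = 2*v/(196 + v))
z(45) - 1*(-39843) = 2*45/(196 + 45) - 1*(-39843) = 2*45/241 + 39843 = 2*45*(1/241) + 39843 = 90/241 + 39843 = 9602253/241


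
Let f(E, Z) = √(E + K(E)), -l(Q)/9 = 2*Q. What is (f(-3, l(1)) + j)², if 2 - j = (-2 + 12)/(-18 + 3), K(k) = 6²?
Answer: 361/9 + 16*√33/3 ≈ 70.749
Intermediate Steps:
l(Q) = -18*Q
K(k) = 36
f(E, Z) = √(36 + E) (f(E, Z) = √(E + 36) = √(36 + E))
j = 8/3 (j = 2 - (-2 + 12)/(-18 + 3) = 2 - 10/(-15) = 2 - 10*(-1)/15 = 2 - 1*(-⅔) = 2 + ⅔ = 8/3 ≈ 2.6667)
(f(-3, l(1)) + j)² = (√(36 - 3) + 8/3)² = (√33 + 8/3)² = (8/3 + √33)²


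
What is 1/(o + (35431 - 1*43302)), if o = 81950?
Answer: 1/74079 ≈ 1.3499e-5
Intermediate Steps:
1/(o + (35431 - 1*43302)) = 1/(81950 + (35431 - 1*43302)) = 1/(81950 + (35431 - 43302)) = 1/(81950 - 7871) = 1/74079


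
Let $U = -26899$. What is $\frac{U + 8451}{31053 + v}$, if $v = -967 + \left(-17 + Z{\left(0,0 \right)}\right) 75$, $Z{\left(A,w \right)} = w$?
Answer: $- \frac{18448}{28811} \approx -0.64031$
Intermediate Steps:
$v = -2242$ ($v = -967 + \left(-17 + 0\right) 75 = -967 - 1275 = -2242$)
$\frac{U + 8451}{31053 + v} = \frac{-26899 + 8451}{31053 - 2242} = - \frac{18448}{28811}$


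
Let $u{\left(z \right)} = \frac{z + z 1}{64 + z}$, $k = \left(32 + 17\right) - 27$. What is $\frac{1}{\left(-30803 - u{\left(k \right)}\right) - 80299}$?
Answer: $- \frac{43}{4777408} \approx -9.0007 \cdot 10^{-6}$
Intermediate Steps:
$k = 22$ ($k = 49 - 27 = 22$)
$u{\left(z \right)} = \frac{2 z}{64 + z}$ ($u{\left(z \right)} = \frac{z + z}{64 + z} = \frac{2 z}{64 + z}$)
$\frac{1}{\left(-30803 - u{\left(k \right)}\right) - 80299} = \frac{1}{\left(-30803 - 2 \cdot 22 \frac{1}{64 + 22}\right) - 80299} = \frac{1}{\left(-30803 - 2 \cdot 22 \cdot \frac{1}{86}\right) - 80299} = \frac{1}{\left(-30803 - \frac{22}{43}\right) - 80299} = \frac{1}{- \frac{1324551}{43} - 80299} = \frac{1}{- \frac{4777408}{43}} = - \frac{43}{4777408}$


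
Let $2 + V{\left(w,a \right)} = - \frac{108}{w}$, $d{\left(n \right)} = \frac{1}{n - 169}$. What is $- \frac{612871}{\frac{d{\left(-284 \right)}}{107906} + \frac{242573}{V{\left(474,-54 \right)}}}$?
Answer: $\frac{376614901533552}{66909118890913} \approx 5.6288$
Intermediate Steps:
$d{\left(n \right)} = \frac{1}{-169 + n}$
$V{\left(w,a \right)} = -2 - \frac{108}{w}$
$- \frac{612871}{\frac{d{\left(-284 \right)}}{107906} + \frac{242573}{V{\left(474,-54 \right)}}} = - \frac{612871}{\frac{1}{\left(-169 - 284\right) 107906} + \frac{242573}{-2 - \frac{108}{474}}} = - \frac{612871}{\frac{1}{-453} \cdot \frac{1}{107906} + \frac{242573}{-2 - \frac{18}{79}}} = - \frac{612871}{\left(- \frac{1}{453}\right) \frac{1}{107906} + \frac{242573}{-2 - \frac{18}{79}}} = - \frac{612871}{- \frac{1}{48881418} + \frac{242573}{- \frac{176}{79}}} = - \frac{612871}{- \frac{1}{48881418} + 242573 \left(- \frac{79}{176}\right)} = - \frac{612871}{- \frac{1}{48881418} - \frac{19163267}{176}} = - \frac{612871}{- \frac{468363832236391}{4301564784}} = \left(-612871\right) \left(- \frac{4301564784}{468363832236391}\right) = \frac{376614901533552}{66909118890913}$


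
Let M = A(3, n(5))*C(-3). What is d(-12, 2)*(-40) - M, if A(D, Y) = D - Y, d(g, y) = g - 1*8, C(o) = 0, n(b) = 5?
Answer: 800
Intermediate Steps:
d(g, y) = -8 + g (d(g, y) = g - 8 = -8 + g)
M = 0 (M = (3 - 1*5)*0 = (3 - 5)*0 = -2*0 = 0)
d(-12, 2)*(-40) - M = (-8 - 12)*(-40) - 1*0 = -20*(-40) + 0 = 800 + 0 = 800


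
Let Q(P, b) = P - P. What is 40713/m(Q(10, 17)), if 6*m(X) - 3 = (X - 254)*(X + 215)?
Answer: -244278/54607 ≈ -4.4734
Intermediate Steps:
Q(P, b) = 0
m(X) = ½ + (-254 + X)*(215 + X)/6 (m(X) = ½ + ((X - 254)*(X + 215))/6 = ½ + ((-254 + X)*(215 + X))/6 = ½ + (-254 + X)*(215 + X)/6)
40713/m(Q(10, 17)) = 40713/(-54607/6 - 13/2*0 + (⅙)*0²) = 40713/(-54607/6 + 0 + (⅙)*0) = 40713/(-54607/6 + 0 + 0) = 40713/(-54607/6) = 40713*(-6/54607) = -244278/54607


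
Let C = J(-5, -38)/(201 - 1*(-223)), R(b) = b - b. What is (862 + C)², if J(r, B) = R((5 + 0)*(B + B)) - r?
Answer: 133585133049/179776 ≈ 7.4306e+5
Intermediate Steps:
R(b) = 0
J(r, B) = -r (J(r, B) = 0 - r = -r)
C = 5/424 (C = (-1*(-5))/(201 - 1*(-223)) = 5/(201 + 223) = 5/424 ≈ 0.011792)
(862 + C)² = (862 + 5/424)² = (365493/424)² = 133585133049/179776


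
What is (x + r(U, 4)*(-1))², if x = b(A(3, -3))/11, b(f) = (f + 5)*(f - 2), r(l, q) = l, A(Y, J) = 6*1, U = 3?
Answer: 1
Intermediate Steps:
A(Y, J) = 6
b(f) = (-2 + f)*(5 + f) (b(f) = (5 + f)*(-2 + f) = (-2 + f)*(5 + f))
x = 4 (x = (-10 + 6² + 3*6)/11 = (-10 + 36 + 18)*(1/11) = 44*(1/11) = 4)
(x + r(U, 4)*(-1))² = (4 + 3*(-1))² = (4 - 3)² = 1² = 1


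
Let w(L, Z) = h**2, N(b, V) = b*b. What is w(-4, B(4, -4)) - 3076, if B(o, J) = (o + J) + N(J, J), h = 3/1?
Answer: -3067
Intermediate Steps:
N(b, V) = b**2
h = 3 (h = 3*1 = 3)
B(o, J) = J + o + J**2 (B(o, J) = (o + J) + J**2 = (J + o) + J**2 = J + o + J**2)
w(L, Z) = 9 (w(L, Z) = 3**2 = 9)
w(-4, B(4, -4)) - 3076 = 9 - 3076 = -3067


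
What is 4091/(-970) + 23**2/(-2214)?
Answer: -2392651/536895 ≈ -4.4565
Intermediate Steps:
4091/(-970) + 23**2/(-2214) = 4091*(-1/970) + 529*(-1/2214) = -4091/970 - 529/2214 = -2392651/536895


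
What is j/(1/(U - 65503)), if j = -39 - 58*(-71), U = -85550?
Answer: -616145187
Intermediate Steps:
j = 4079 (j = -39 + 4118 = 4079)
j/(1/(U - 65503)) = 4079/(1/(-85550 - 65503)) = 4079/(1/(-151053)) = 4079/(-1/151053) = 4079*(-151053) = -616145187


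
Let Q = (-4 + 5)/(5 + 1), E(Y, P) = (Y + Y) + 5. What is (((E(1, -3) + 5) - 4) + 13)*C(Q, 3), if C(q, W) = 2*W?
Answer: 126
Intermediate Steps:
E(Y, P) = 5 + 2*Y (E(Y, P) = 2*Y + 5 = 5 + 2*Y)
Q = 1/6 ≈ 0.16667
(((E(1, -3) + 5) - 4) + 13)*C(Q, 3) = ((((5 + 2*1) + 5) - 4) + 13)*(2*3) = ((((5 + 2) + 5) - 4) + 13)*6 = (((7 + 5) - 4) + 13)*6 = ((12 - 4) + 13)*6 = (8 + 13)*6 = 21*6 = 126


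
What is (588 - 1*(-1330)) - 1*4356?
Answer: -2438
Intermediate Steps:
(588 - 1*(-1330)) - 1*4356 = (588 + 1330) - 4356 = 1918 - 4356 = -2438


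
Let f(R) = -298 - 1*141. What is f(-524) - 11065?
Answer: -11504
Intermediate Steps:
f(R) = -439 (f(R) = -298 - 141 = -439)
f(-524) - 11065 = -439 - 11065 = -11504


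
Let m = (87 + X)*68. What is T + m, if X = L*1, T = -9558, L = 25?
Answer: -1942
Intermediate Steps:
X = 25 (X = 25*1 = 25)
m = 7616 (m = (87 + 25)*68 = 112*68 = 7616)
T + m = -9558 + 7616 = -1942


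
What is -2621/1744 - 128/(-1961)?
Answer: -4916549/3419984 ≈ -1.4376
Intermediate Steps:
-2621/1744 - 128/(-1961) = -2621*1/1744 - 128*(-1/1961) = -2621/1744 + 128/1961 = -4916549/3419984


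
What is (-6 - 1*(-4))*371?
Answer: -742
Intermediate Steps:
(-6 - 1*(-4))*371 = (-6 + 4)*371 = -2*371 = -742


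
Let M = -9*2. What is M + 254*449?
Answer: 114028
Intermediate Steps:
M = -18
M + 254*449 = -18 + 254*449 = -18 + 114046 = 114028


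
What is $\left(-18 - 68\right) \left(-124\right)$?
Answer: $10664$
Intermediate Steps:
$\left(-18 - 68\right) \left(-124\right) = \left(-86\right) \left(-124\right) = 10664$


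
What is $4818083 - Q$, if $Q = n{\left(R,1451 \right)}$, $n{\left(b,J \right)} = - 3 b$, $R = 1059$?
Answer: $4821260$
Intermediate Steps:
$Q = -3177$ ($Q = \left(-3\right) 1059 = -3177$)
$4818083 - Q = 4818083 - -3177 = 4818083 + 3177 = 4821260$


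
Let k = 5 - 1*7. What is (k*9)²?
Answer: 324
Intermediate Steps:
k = -2 (k = 5 - 7 = -2)
(k*9)² = (-2*9)² = (-18)² = 324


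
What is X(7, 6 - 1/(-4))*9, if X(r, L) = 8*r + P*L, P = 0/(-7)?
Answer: 504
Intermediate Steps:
P = 0 (P = 0*(-⅐) = 0)
X(r, L) = 8*r (X(r, L) = 8*r + 0*L = 8*r + 0 = 8*r)
X(7, 6 - 1/(-4))*9 = (8*7)*9 = 56*9 = 504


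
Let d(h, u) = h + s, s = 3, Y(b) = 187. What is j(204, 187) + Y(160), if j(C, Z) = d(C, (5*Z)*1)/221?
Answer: 41534/221 ≈ 187.94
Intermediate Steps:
d(h, u) = 3 + h (d(h, u) = h + 3 = 3 + h)
j(C, Z) = 3/221 + C/221 (j(C, Z) = (3 + C)/221 = (3 + C)*(1/221) = 3/221 + C/221)
j(204, 187) + Y(160) = (3/221 + (1/221)*204) + 187 = (3/221 + 12/13) + 187 = 207/221 + 187 = 41534/221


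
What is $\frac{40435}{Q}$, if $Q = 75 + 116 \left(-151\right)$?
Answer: $- \frac{40435}{17441} \approx -2.3184$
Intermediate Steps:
$Q = -17441$ ($Q = 75 - 17516 = -17441$)
$\frac{40435}{Q} = \frac{40435}{-17441} = 40435 \left(- \frac{1}{17441}\right) = - \frac{40435}{17441}$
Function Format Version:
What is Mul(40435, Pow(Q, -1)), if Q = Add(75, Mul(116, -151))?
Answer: Rational(-40435, 17441) ≈ -2.3184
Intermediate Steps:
Q = -17441 (Q = Add(75, -17516) = -17441)
Mul(40435, Pow(Q, -1)) = Mul(40435, Pow(-17441, -1)) = Mul(40435, Rational(-1, 17441)) = Rational(-40435, 17441)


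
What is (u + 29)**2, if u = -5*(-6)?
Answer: 3481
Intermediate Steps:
u = 30
(u + 29)**2 = (30 + 29)**2 = 59**2 = 3481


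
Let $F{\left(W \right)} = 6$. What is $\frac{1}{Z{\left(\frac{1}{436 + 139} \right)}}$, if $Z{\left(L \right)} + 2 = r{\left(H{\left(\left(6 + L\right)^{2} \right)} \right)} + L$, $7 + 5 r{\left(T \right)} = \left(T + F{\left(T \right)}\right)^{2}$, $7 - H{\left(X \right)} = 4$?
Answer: $\frac{575}{7361} \approx 0.078114$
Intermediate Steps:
$H{\left(X \right)} = 3$ ($H{\left(X \right)} = 7 - 4 = 3$)
$r{\left(T \right)} = - \frac{7}{5} + \frac{\left(6 + T\right)^{2}}{5}$ ($r{\left(T \right)} = - \frac{7}{5} + \frac{\left(T + 6\right)^{2}}{5} = - \frac{7}{5} + \frac{\left(6 + T\right)^{2}}{5}$)
$Z{\left(L \right)} = \frac{64}{5} + L$ ($Z{\left(L \right)} = -2 - \left(\frac{7}{5} - L - \frac{\left(6 + 3\right)^{2}}{5}\right) = -2 - \left(\frac{7}{5} - \frac{81}{5} - L\right) = -2 + \left(\left(- \frac{7}{5} + \frac{1}{5} \cdot 81\right) + L\right) = -2 + \left(\left(- \frac{7}{5} + \frac{81}{5}\right) + L\right) = -2 + \left(\frac{74}{5} + L\right) = \frac{64}{5} + L$)
$\frac{1}{Z{\left(\frac{1}{436 + 139} \right)}} = \frac{1}{\frac{64}{5} + \frac{1}{436 + 139}} = \frac{1}{\frac{64}{5} + \frac{1}{575}} = \frac{1}{\frac{7361}{575}} = \frac{575}{7361}$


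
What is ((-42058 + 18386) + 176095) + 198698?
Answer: 351121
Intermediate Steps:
((-42058 + 18386) + 176095) + 198698 = (-23672 + 176095) + 198698 = 152423 + 198698 = 351121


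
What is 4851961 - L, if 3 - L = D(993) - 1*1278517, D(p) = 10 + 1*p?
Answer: 3574444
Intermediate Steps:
D(p) = 10 + p
L = 1277517 (L = 3 - ((10 + 993) - 1*1278517) = 3 - (1003 - 1278517) = 3 - 1*(-1277514) = 3 + 1277514 = 1277517)
4851961 - L = 4851961 - 1*1277517 = 4851961 - 1277517 = 3574444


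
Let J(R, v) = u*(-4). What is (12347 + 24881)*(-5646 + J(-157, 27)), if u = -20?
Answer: -207211048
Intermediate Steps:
J(R, v) = 80 (J(R, v) = -20*(-4) = 80)
(12347 + 24881)*(-5646 + J(-157, 27)) = (12347 + 24881)*(-5646 + 80) = 37228*(-5566) = -207211048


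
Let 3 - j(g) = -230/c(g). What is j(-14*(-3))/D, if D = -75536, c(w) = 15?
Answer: -55/226608 ≈ -0.00024271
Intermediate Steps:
j(g) = 55/3 (j(g) = 3 - (-230)/15 = 3 - 1*(-46/3) = 3 + 46/3 = 55/3)
j(-14*(-3))/D = (55/3)/(-75536) = (55/3)*(-1/75536) = -55/226608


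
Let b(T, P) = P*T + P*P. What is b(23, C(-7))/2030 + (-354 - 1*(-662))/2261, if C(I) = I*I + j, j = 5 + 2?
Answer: 108448/46835 ≈ 2.3155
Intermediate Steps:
j = 7
C(I) = 7 + I**2 (C(I) = I*I + 7 = I**2 + 7 = 7 + I**2)
b(T, P) = P**2 + P*T (b(T, P) = P*T + P**2 = P**2 + P*T)
b(23, C(-7))/2030 + (-354 - 1*(-662))/2261 = ((7 + (-7)**2)*((7 + (-7)**2) + 23))/2030 + (-354 - 1*(-662))/2261 = ((7 + 49)*((7 + 49) + 23))*(1/2030) + (-354 + 662)*(1/2261) = (56*(56 + 23))*(1/2030) + 308*(1/2261) = (56*79)*(1/2030) + 44/323 = 4424*(1/2030) + 44/323 = 316/145 + 44/323 = 108448/46835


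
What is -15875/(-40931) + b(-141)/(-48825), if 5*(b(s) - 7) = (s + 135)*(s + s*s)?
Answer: 249197698/285493725 ≈ 0.87287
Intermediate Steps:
b(s) = 7 + (135 + s)*(s + s²)/5 (b(s) = 7 + ((s + 135)*(s + s*s))/5 = 7 + ((135 + s)*(s + s²))/5 = 7 + (135 + s)*(s + s²)/5)
-15875/(-40931) + b(-141)/(-48825) = -15875/(-40931) + (7 + 27*(-141) + (⅕)*(-141)³ + (136/5)*(-141)²)/(-48825) = -15875*(-1/40931) + (7 - 3807 + (⅕)*(-2803221) + (136/5)*19881)*(-1/48825) = 15875/40931 + (7 - 3807 - 2803221/5 + 2703816/5)*(-1/48825) = 15875/40931 - 23681*(-1/48825) = 15875/40931 + 3383/6975 = 249197698/285493725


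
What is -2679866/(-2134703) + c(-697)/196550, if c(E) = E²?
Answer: 1563785592027/419575874650 ≈ 3.7271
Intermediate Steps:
-2679866/(-2134703) + c(-697)/196550 = -2679866/(-2134703) + (-697)²/196550 = -2679866*(-1/2134703) + 485809*(1/196550) = 2679866/2134703 + 485809/196550 = 1563785592027/419575874650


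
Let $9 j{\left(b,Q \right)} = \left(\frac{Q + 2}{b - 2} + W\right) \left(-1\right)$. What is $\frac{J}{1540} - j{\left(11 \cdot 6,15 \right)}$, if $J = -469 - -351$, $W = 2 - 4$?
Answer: $- \frac{19909}{73920} \approx -0.26933$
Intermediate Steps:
$W = -2$
$J = -118$ ($J = -469 + 351 = -118$)
$j{\left(b,Q \right)} = \frac{2}{9} - \frac{2 + Q}{9 \left(-2 + b\right)}$ ($j{\left(b,Q \right)} = \frac{\left(\frac{Q + 2}{b - 2} - 2\right) \left(-1\right)}{9} = \frac{\left(\frac{2 + Q}{-2 + b} - 2\right) \left(-1\right)}{9} = \frac{\left(-2 + \frac{2 + Q}{-2 + b}\right) \left(-1\right)}{9} = \frac{2 - \frac{2 + Q}{-2 + b}}{9} = \frac{2}{9} - \frac{2 + Q}{9 \left(-2 + b\right)}$)
$\frac{J}{1540} - j{\left(11 \cdot 6,15 \right)} = - \frac{118}{1540} - \frac{-6 - 15 + 2 \cdot 11 \cdot 6}{9 \left(-2 + 11 \cdot 6\right)} = \left(-118\right) \frac{1}{1540} - \frac{-6 - 15 + 2 \cdot 66}{9 \left(-2 + 66\right)} = - \frac{59}{770} - \frac{-6 - 15 + 132}{9 \cdot 64} = - \frac{59}{770} - \frac{1}{9} \cdot \frac{1}{64} \cdot 111 = - \frac{59}{770} - \frac{37}{192} = - \frac{19909}{73920}$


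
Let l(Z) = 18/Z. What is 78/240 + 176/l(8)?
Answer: 28277/360 ≈ 78.547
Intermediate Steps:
78/240 + 176/l(8) = 78/240 + 176/((18/8)) = 78*(1/240) + 176/((18*(⅛))) = 13/40 + 176/(9/4) = 13/40 + 176*(4/9) = 13/40 + 704/9 = 28277/360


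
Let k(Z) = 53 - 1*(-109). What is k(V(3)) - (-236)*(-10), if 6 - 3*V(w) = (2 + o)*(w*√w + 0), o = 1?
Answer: -2198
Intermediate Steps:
V(w) = 2 - w^(3/2) (V(w) = 2 - (2 + 1)*(w*√w + 0)/3 = 2 - (w^(3/2) + 0) = 2 - w^(3/2))
k(Z) = 162 (k(Z) = 53 + 109 = 162)
k(V(3)) - (-236)*(-10) = 162 - (-236)*(-10) = 162 - 1*2360 = 162 - 2360 = -2198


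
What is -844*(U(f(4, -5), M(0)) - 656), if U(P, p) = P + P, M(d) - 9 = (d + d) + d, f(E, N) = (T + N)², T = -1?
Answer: 492896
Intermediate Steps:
f(E, N) = (-1 + N)²
M(d) = 9 + 3*d (M(d) = 9 + ((d + d) + d) = 9 + (2*d + d) = 9 + 3*d)
U(P, p) = 2*P
-844*(U(f(4, -5), M(0)) - 656) = -844*(2*(-1 - 5)² - 656) = -844*(2*(-6)² - 656) = -844*(2*36 - 656) = -844*(72 - 656) = -844*(-584) = 492896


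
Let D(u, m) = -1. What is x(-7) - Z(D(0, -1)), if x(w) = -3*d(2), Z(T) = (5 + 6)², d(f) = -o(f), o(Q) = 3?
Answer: -112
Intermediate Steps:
d(f) = -3 (d(f) = -1*3 = -3)
Z(T) = 121 (Z(T) = 11² = 121)
x(w) = 9 (x(w) = -3*(-3) = 9)
x(-7) - Z(D(0, -1)) = 9 - 1*121 = 9 - 121 = -112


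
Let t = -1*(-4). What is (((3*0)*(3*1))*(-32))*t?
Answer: 0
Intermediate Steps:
t = 4
(((3*0)*(3*1))*(-32))*t = (((3*0)*(3*1))*(-32))*4 = ((0*3)*(-32))*4 = (0*(-32))*4 = 0*4 = 0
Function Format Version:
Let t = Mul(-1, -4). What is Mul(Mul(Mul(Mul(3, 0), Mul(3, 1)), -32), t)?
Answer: 0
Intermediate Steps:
t = 4
Mul(Mul(Mul(Mul(3, 0), Mul(3, 1)), -32), t) = Mul(Mul(Mul(Mul(3, 0), Mul(3, 1)), -32), 4) = Mul(Mul(Mul(0, 3), -32), 4) = Mul(Mul(0, -32), 4) = Mul(0, 4) = 0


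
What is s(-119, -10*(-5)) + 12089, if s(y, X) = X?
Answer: 12139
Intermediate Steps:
s(-119, -10*(-5)) + 12089 = -10*(-5) + 12089 = 50 + 12089 = 12139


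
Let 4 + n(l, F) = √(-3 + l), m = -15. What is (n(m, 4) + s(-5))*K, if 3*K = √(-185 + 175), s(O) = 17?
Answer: -2*√5 + 13*I*√10/3 ≈ -4.4721 + 13.703*I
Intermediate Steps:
K = I*√10/3 (K = √(-185 + 175)/3 = √(-10)/3 = (I*√10)/3 = I*√10/3 ≈ 1.0541*I)
n(l, F) = -4 + √(-3 + l)
(n(m, 4) + s(-5))*K = ((-4 + √(-3 - 15)) + 17)*(I*√10/3) = ((-4 + √(-18)) + 17)*(I*√10/3) = ((-4 + 3*I*√2) + 17)*(I*√10/3) = (13 + 3*I*√2)*(I*√10/3) = I*√10*(13 + 3*I*√2)/3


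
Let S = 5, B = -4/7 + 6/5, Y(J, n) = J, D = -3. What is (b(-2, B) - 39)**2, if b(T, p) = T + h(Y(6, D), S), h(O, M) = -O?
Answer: 2209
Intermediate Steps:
B = 22/35 (B = -4*1/7 + 6*(1/5) = -4/7 + 6/5 = 22/35 ≈ 0.62857)
b(T, p) = -6 + T (b(T, p) = T - 1*6 = T - 6 = -6 + T)
(b(-2, B) - 39)**2 = ((-6 - 2) - 39)**2 = (-8 - 39)**2 = (-47)**2 = 2209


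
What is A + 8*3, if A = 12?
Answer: 36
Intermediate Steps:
A + 8*3 = 12 + 8*3 = 12 + 24 = 36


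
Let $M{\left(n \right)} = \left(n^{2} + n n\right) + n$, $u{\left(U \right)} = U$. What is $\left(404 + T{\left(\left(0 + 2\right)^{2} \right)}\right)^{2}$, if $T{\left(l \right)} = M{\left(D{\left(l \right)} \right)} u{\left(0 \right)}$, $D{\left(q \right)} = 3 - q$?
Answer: $163216$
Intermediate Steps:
$M{\left(n \right)} = n + 2 n^{2}$ ($M{\left(n \right)} = \left(n^{2} + n^{2}\right) + n = 2 n^{2} + n = n + 2 n^{2}$)
$T{\left(l \right)} = 0$ ($T{\left(l \right)} = \left(3 - l\right) \left(1 + 2 \left(3 - l\right)\right) 0 = \left(3 - l\right) \left(1 - \left(-6 + 2 l\right)\right) 0 = \left(3 - l\right) \left(7 - 2 l\right) 0 = 0$)
$\left(404 + T{\left(\left(0 + 2\right)^{2} \right)}\right)^{2} = \left(404 + 0\right)^{2} = 404^{2} = 163216$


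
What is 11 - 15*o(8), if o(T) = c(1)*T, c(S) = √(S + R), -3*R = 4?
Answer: 11 - 40*I*√3 ≈ 11.0 - 69.282*I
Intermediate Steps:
R = -4/3 (R = -⅓*4 = -4/3 ≈ -1.3333)
c(S) = √(-4/3 + S) (c(S) = √(S - 4/3) = √(-4/3 + S))
o(T) = I*T*√3/3 (o(T) = (√(-12 + 9*1)/3)*T = (√(-12 + 9)/3)*T = (√(-3)/3)*T = ((I*√3)/3)*T = (I*√3/3)*T = I*T*√3/3)
11 - 15*o(8) = 11 - 5*I*8*√3 = 11 - 40*I*√3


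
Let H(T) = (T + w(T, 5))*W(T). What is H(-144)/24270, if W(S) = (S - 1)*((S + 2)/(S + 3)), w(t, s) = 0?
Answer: 32944/38023 ≈ 0.86642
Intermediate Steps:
W(S) = (-1 + S)*(2 + S)/(3 + S) (W(S) = (-1 + S)*((2 + S)/(3 + S)) = (-1 + S)*(2 + S)/(3 + S))
H(T) = T*(-2 + T + T**2)/(3 + T) (H(T) = (T + 0)*((-2 + T + T**2)/(3 + T)) = T*((-2 + T + T**2)/(3 + T)) = T*(-2 + T + T**2)/(3 + T))
H(-144)/24270 = -144*(-2 - 144 + (-144)**2)/(3 - 144)/24270 = -144*(-2 - 144 + 20736)/(-141)*(1/24270) = -144*(-1/141)*20590*(1/24270) = (988320/47)*(1/24270) = 32944/38023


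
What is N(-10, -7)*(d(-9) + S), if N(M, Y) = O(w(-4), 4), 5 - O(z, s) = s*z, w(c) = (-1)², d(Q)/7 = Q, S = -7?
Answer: -70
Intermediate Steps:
d(Q) = 7*Q
w(c) = 1
O(z, s) = 5 - s*z
N(M, Y) = 1 (N(M, Y) = 5 - 1*4*1 = 5 - 4 = 1)
N(-10, -7)*(d(-9) + S) = 1*(7*(-9) - 7) = 1*(-63 - 7) = 1*(-70) = -70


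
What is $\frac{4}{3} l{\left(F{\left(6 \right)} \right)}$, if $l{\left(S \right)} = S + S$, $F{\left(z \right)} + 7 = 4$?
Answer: $-8$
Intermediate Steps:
$F{\left(z \right)} = -3$ ($F{\left(z \right)} = -7 + 4 = -3$)
$l{\left(S \right)} = 2 S$
$\frac{4}{3} l{\left(F{\left(6 \right)} \right)} = \frac{4}{3} \cdot 2 \left(-3\right) = 4 \cdot \frac{1}{3} \left(-6\right) = \frac{4}{3} \left(-6\right) = -8$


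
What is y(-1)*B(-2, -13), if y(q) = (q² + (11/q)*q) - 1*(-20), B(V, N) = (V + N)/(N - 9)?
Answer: 240/11 ≈ 21.818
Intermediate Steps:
B(V, N) = (N + V)/(-9 + N)
y(q) = 31 + q² (y(q) = (q² + 11) + 20 = (11 + q²) + 20 = 31 + q²)
y(-1)*B(-2, -13) = (31 + (-1)²)*((-13 - 2)/(-9 - 13)) = (31 + 1)*(-15/(-22)) = 32*(-1/22*(-15)) = 32*(15/22) = 240/11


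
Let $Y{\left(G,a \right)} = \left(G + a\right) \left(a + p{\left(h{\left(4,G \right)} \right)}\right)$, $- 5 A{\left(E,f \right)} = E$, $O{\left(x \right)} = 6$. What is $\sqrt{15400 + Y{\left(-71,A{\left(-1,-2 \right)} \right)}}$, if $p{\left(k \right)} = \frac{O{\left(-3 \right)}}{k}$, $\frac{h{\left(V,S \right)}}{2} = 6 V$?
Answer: $\frac{\sqrt{1537699}}{10} \approx 124.0$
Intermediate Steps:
$h{\left(V,S \right)} = 12 V$ ($h{\left(V,S \right)} = 2 \cdot 6 V = 12 V$)
$p{\left(k \right)} = \frac{6}{k}$
$A{\left(E,f \right)} = - \frac{E}{5}$
$Y{\left(G,a \right)} = \left(\frac{1}{8} + a\right) \left(G + a\right)$ ($Y{\left(G,a \right)} = \left(G + a\right) \left(a + \frac{6}{12 \cdot 4}\right) = \left(G + a\right) \left(a + \frac{6}{48}\right) = \left(G + a\right) \left(a + 6 \cdot \frac{1}{48}\right) = \left(G + a\right) \left(a + \frac{1}{8}\right) = \left(G + a\right) \left(\frac{1}{8} + a\right) = \left(\frac{1}{8} + a\right) \left(G + a\right)$)
$\sqrt{15400 + Y{\left(-71,A{\left(-1,-2 \right)} \right)}} = \sqrt{15400 + \left(\left(\left(- \frac{1}{5}\right) \left(-1\right)\right)^{2} + \frac{1}{8} \left(-71\right) + \frac{\left(- \frac{1}{5}\right) \left(-1\right)}{8} - 71 \left(\left(- \frac{1}{5}\right) \left(-1\right)\right)\right)} = \sqrt{15400 + \left(\left(\frac{1}{5}\right)^{2} - \frac{71}{8} + \frac{1}{8} \cdot \frac{1}{5} - \frac{71}{5}\right)} = \sqrt{15400 + \left(\frac{1}{25} - \frac{71}{8} + \frac{1}{40} - \frac{71}{5}\right)} = \sqrt{15400 - \frac{2301}{100}} = \sqrt{\frac{1537699}{100}} = \frac{\sqrt{1537699}}{10}$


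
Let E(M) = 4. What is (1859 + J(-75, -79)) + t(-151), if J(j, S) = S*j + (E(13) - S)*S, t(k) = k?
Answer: 1076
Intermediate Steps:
J(j, S) = S*j + S*(4 - S) (J(j, S) = S*j + (4 - S)*S = S*j + S*(4 - S))
(1859 + J(-75, -79)) + t(-151) = (1859 - 79*(4 - 75 - 1*(-79))) - 151 = (1859 - 79*(4 - 75 + 79)) - 151 = (1859 - 79*8) - 151 = (1859 - 632) - 151 = 1227 - 151 = 1076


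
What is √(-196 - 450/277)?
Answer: I*√15163534/277 ≈ 14.058*I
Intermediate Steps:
√(-196 - 450/277) = √(-54742/277) = I*√15163534/277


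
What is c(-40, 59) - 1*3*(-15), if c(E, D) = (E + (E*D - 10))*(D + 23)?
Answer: -197575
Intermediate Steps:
c(E, D) = (23 + D)*(-10 + E + D*E) (c(E, D) = (E + (D*E - 10))*(23 + D) = (E + (-10 + D*E))*(23 + D) = (-10 + E + D*E)*(23 + D) = (23 + D)*(-10 + E + D*E))
c(-40, 59) - 1*3*(-15) = (-230 - 10*59 + 23*(-40) - 40*59² + 24*59*(-40)) - 1*3*(-15) = (-230 - 590 - 920 - 40*3481 - 56640) - 3*(-15) = (-230 - 590 - 920 - 139240 - 56640) - 1*(-45) = -197620 + 45 = -197575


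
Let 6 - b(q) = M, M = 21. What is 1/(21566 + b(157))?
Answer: 1/21551 ≈ 4.6402e-5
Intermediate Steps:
b(q) = -15 (b(q) = 6 - 1*21 = 6 - 21 = -15)
1/(21566 + b(157)) = 1/(21566 - 15) = 1/21551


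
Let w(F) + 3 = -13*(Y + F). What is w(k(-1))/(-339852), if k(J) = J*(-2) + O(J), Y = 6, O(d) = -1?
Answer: 47/169926 ≈ 0.00027659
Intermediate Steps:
k(J) = -1 - 2*J (k(J) = J*(-2) - 1 = -2*J - 1 = -1 - 2*J)
w(F) = -81 - 13*F (w(F) = -3 - 13*(6 + F) = -3 + (-78 - 13*F) = -81 - 13*F)
w(k(-1))/(-339852) = (-81 - 13*(-1 - 2*(-1)))/(-339852) = (-81 - 13*(-1 + 2))*(-1/339852) = (-81 - 13*1)*(-1/339852) = (-81 - 13)*(-1/339852) = -94*(-1/339852) = 47/169926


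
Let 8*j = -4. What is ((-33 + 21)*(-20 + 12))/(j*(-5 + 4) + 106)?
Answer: 64/71 ≈ 0.90141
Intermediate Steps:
j = -½ (j = (⅛)*(-4) = -½ ≈ -0.50000)
((-33 + 21)*(-20 + 12))/(j*(-5 + 4) + 106) = ((-33 + 21)*(-20 + 12))/(-(-5 + 4)/2 + 106) = (-12*(-8))/(-½*(-1) + 106) = 96/(½ + 106) = 96/(213/2) = (2/213)*96 = 64/71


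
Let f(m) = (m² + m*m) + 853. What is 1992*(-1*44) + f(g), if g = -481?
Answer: 375927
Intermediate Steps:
f(m) = 853 + 2*m² (f(m) = (m² + m²) + 853 = 2*m² + 853 = 853 + 2*m²)
1992*(-1*44) + f(g) = 1992*(-1*44) + (853 + 2*(-481)²) = 1992*(-44) + (853 + 2*231361) = -87648 + (853 + 462722) = -87648 + 463575 = 375927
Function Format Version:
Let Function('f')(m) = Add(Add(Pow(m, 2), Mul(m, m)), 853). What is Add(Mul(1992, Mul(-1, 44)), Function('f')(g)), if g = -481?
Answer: 375927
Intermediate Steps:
Function('f')(m) = Add(853, Mul(2, Pow(m, 2))) (Function('f')(m) = Add(Add(Pow(m, 2), Pow(m, 2)), 853) = Add(Mul(2, Pow(m, 2)), 853) = Add(853, Mul(2, Pow(m, 2))))
Add(Mul(1992, Mul(-1, 44)), Function('f')(g)) = Add(Mul(1992, Mul(-1, 44)), Add(853, Mul(2, Pow(-481, 2)))) = Add(Mul(1992, -44), Add(853, Mul(2, 231361))) = Add(-87648, Add(853, 462722)) = Add(-87648, 463575) = 375927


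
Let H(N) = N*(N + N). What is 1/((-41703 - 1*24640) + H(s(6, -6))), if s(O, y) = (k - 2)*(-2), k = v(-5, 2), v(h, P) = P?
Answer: -1/66343 ≈ -1.5073e-5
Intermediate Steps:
k = 2
s(O, y) = 0 (s(O, y) = (2 - 2)*(-2) = 0*(-2) = 0)
H(N) = 2*N**2 (H(N) = N*(2*N) = 2*N**2)
1/((-41703 - 1*24640) + H(s(6, -6))) = 1/((-41703 - 1*24640) + 2*0**2) = 1/((-41703 - 24640) + 2*0) = 1/(-66343 + 0) = 1/(-66343) = -1/66343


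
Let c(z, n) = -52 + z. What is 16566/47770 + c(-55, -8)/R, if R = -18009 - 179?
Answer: 153206899/434420380 ≈ 0.35267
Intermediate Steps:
R = -18188
16566/47770 + c(-55, -8)/R = 16566/47770 + (-52 - 55)/(-18188) = 16566*(1/47770) - 107*(-1/18188) = 8283/23885 + 107/18188 = 153206899/434420380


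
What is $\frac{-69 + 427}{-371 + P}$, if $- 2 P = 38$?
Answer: $- \frac{179}{195} \approx -0.91795$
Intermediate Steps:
$P = -19$ ($P = \left(- \frac{1}{2}\right) 38 = -19$)
$\frac{-69 + 427}{-371 + P} = \frac{-69 + 427}{-371 - 19} = \frac{358}{-390} = 358 \left(- \frac{1}{390}\right) = - \frac{179}{195}$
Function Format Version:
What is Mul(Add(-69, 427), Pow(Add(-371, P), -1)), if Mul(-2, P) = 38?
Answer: Rational(-179, 195) ≈ -0.91795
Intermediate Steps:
P = -19 (P = Mul(Rational(-1, 2), 38) = -19)
Mul(Add(-69, 427), Pow(Add(-371, P), -1)) = Mul(Add(-69, 427), Pow(Add(-371, -19), -1)) = Mul(358, Pow(-390, -1)) = Mul(358, Rational(-1, 390)) = Rational(-179, 195)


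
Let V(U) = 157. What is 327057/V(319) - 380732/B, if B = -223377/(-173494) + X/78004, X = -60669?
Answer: -403345660689643285/541539473727 ≈ -7.4481e+5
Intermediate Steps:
B = 3449296011/6766612988 (B = -223377/(-173494) - 60669/78004 = -223377*(-1/173494) - 60669*1/78004 = 223377/173494 - 60669/78004 = 3449296011/6766612988 ≈ 0.50975)
327057/V(319) - 380732/B = 327057/157 - 380732/3449296011/6766612988 = 327057*(1/157) - 380732*6766612988/3449296011 = 327057/157 - 2576266096147216/3449296011 = -403345660689643285/541539473727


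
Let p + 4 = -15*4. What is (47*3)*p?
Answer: -9024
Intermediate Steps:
p = -64 (p = -4 - 15*4 = -4 - 60 = -64)
(47*3)*p = (47*3)*(-64) = 141*(-64) = -9024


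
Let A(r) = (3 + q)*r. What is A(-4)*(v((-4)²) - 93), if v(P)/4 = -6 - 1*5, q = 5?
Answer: 4384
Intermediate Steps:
A(r) = 8*r (A(r) = (3 + 5)*r = 8*r)
v(P) = -44 (v(P) = 4*(-6 - 1*5) = 4*(-6 - 5) = 4*(-11) = -44)
A(-4)*(v((-4)²) - 93) = (8*(-4))*(-44 - 93) = -32*(-137) = 4384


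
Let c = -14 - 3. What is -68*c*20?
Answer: 23120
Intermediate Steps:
c = -17
-68*c*20 = -68*(-17)*20 = 1156*20 = 23120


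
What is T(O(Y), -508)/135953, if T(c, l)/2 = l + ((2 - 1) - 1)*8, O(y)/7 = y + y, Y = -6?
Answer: -1016/135953 ≈ -0.0074732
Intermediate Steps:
O(y) = 14*y (O(y) = 7*(y + y) = 7*(2*y) = 14*y)
T(c, l) = 2*l (T(c, l) = 2*(l + ((2 - 1) - 1)*8) = 2*(l + (1 - 1)*8) = 2*(l + 0*8) = 2*(l + 0) = 2*l)
T(O(Y), -508)/135953 = (2*(-508))/135953 = -1016*1/135953 = -1016/135953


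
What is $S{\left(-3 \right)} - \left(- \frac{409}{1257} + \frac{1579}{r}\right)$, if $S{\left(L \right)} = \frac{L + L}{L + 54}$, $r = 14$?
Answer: $- \frac{33679505}{299166} \approx -112.58$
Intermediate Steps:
$S{\left(L \right)} = \frac{2 L}{54 + L}$
$S{\left(-3 \right)} - \left(- \frac{409}{1257} + \frac{1579}{r}\right) = 2 \left(-3\right) \frac{1}{54 - 3} - \left(- \frac{409}{1257} + \frac{1579}{14}\right) = 2 \left(-3\right) \frac{1}{51} - \frac{1979077}{17598} = 2 \left(-3\right) \frac{1}{51} + \left(\frac{409}{1257} - \frac{1579}{14}\right) = - \frac{2}{17} - \frac{1979077}{17598} = - \frac{33679505}{299166}$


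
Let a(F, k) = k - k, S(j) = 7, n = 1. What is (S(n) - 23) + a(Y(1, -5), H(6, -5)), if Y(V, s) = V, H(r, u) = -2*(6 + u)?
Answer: -16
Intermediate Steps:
H(r, u) = -12 - 2*u
a(F, k) = 0
(S(n) - 23) + a(Y(1, -5), H(6, -5)) = (7 - 23) + 0 = -16 + 0 = -16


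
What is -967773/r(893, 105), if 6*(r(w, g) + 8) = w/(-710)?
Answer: 4122712980/34973 ≈ 1.1788e+5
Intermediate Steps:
r(w, g) = -8 - w/4260 (r(w, g) = -8 + (w/(-710))/6 = -8 + (w*(-1/710))/6 = -8 + (-w/710)/6 = -8 - w/4260)
-967773/r(893, 105) = -967773/(-8 - 1/4260*893) = -967773/(-8 - 893/4260) = -967773/(-34973/4260) = -967773*(-4260/34973) = 4122712980/34973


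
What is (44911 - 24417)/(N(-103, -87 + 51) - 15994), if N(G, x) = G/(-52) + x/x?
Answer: -1065688/831533 ≈ -1.2816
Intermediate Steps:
N(G, x) = 1 - G/52 (N(G, x) = G*(-1/52) + 1 = -G/52 + 1 = 1 - G/52)
(44911 - 24417)/(N(-103, -87 + 51) - 15994) = (44911 - 24417)/((1 - 1/52*(-103)) - 15994) = 20494/((1 + 103/52) - 15994) = 20494/(155/52 - 15994) = 20494/(-831533/52) = 20494*(-52/831533) = -1065688/831533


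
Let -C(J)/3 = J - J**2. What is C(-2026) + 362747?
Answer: 12682853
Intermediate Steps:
C(J) = -3*J + 3*J**2 (C(J) = -3*(J - J**2) = -3*J + 3*J**2)
C(-2026) + 362747 = 3*(-2026)*(-1 - 2026) + 362747 = 3*(-2026)*(-2027) + 362747 = 12320106 + 362747 = 12682853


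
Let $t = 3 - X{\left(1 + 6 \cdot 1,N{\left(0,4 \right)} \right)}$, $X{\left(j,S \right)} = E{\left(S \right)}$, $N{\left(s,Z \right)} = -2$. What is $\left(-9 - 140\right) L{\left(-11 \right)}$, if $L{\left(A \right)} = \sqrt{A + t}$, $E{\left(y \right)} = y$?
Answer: $- 149 i \sqrt{6} \approx - 364.97 i$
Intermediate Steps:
$X{\left(j,S \right)} = S$
$t = 5$ ($t = 3 - -2 = 3 + 2 = 5$)
$L{\left(A \right)} = \sqrt{5 + A}$ ($L{\left(A \right)} = \sqrt{A + 5} = \sqrt{5 + A}$)
$\left(-9 - 140\right) L{\left(-11 \right)} = \left(-9 - 140\right) \sqrt{5 - 11} = - 149 \sqrt{-6} = - 149 i \sqrt{6}$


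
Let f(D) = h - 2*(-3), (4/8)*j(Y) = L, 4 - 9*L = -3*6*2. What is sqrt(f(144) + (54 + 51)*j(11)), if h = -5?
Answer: sqrt(8409)/3 ≈ 30.567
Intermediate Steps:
L = 40/9 (L = 4/9 - (-3*6)*2/9 = 4/9 - (-2)*2 = 4/9 - 1/9*(-36) = 4/9 + 4 = 40/9 ≈ 4.4444)
j(Y) = 80/9 (j(Y) = 2*(40/9) = 80/9)
f(D) = 1 (f(D) = -5 - 2*(-3) = -5 + 6 = 1)
sqrt(f(144) + (54 + 51)*j(11)) = sqrt(1 + (54 + 51)*(80/9)) = sqrt(1 + 105*(80/9)) = sqrt(1 + 2800/3) = sqrt(2803/3) = sqrt(8409)/3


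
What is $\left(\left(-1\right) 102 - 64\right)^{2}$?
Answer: $27556$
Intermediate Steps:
$\left(\left(-1\right) 102 - 64\right)^{2} = \left(-102 - 64\right)^{2} = \left(-166\right)^{2} = 27556$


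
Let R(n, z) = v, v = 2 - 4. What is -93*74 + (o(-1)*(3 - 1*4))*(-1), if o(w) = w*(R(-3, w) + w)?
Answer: -6879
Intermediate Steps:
v = -2
R(n, z) = -2
o(w) = w*(-2 + w)
-93*74 + (o(-1)*(3 - 1*4))*(-1) = -93*74 + ((-(-2 - 1))*(3 - 1*4))*(-1) = -6882 + ((-1*(-3))*(3 - 4))*(-1) = -6882 + (3*(-1))*(-1) = -6882 - 3*(-1) = -6882 + 3 = -6879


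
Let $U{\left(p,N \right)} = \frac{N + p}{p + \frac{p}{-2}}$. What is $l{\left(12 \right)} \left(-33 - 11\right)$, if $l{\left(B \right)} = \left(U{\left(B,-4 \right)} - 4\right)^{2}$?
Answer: $- \frac{2816}{9} \approx -312.89$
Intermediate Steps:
$U{\left(p,N \right)} = \frac{2 \left(N + p\right)}{p}$ ($U{\left(p,N \right)} = \frac{N + p}{p + p \left(- \frac{1}{2}\right)} = \frac{N + p}{p - \frac{p}{2}} = \frac{N + p}{\frac{1}{2} p} = \left(N + p\right) \frac{2}{p} = \frac{2 \left(N + p\right)}{p}$)
$l{\left(B \right)} = \left(-2 - \frac{8}{B}\right)^{2}$ ($l{\left(B \right)} = \left(\left(2 + 2 \left(-4\right) \frac{1}{B}\right) - 4\right)^{2} = \left(\left(2 - \frac{8}{B}\right) - 4\right)^{2} = \left(-2 - \frac{8}{B}\right)^{2}$)
$l{\left(12 \right)} \left(-33 - 11\right) = \frac{4 \left(4 + 12\right)^{2}}{144} \left(-33 - 11\right) = 4 \cdot \frac{1}{144} \cdot 16^{2} \left(-33 - 11\right) = 4 \cdot \frac{1}{144} \cdot 256 \left(-44\right) = \frac{64}{9} \left(-44\right) = - \frac{2816}{9}$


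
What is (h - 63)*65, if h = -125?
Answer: -12220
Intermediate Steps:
(h - 63)*65 = (-125 - 63)*65 = -188*65 = -12220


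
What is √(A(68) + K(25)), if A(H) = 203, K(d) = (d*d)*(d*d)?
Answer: 2*√97707 ≈ 625.16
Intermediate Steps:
K(d) = d⁴ (K(d) = d²*d² = d⁴)
√(A(68) + K(25)) = √(203 + 25⁴) = √(203 + 390625) = √390828 = 2*√97707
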